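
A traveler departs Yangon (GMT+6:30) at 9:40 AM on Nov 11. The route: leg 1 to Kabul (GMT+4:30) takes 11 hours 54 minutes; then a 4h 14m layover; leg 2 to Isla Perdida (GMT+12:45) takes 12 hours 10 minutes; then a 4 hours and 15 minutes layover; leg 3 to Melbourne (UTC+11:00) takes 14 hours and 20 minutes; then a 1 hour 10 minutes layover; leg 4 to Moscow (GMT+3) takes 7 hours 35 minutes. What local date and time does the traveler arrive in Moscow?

Convert departure to UTC: 9:40 AM − 6:30 = 3:10 AM UTC on Nov 11.
Add 11 hours and 54 minutes leg 1 → 3:04 PM UTC.
Add 4 hours 14 minutes layover in Kabul → 7:18 PM UTC.
Add 12 hours and 10 minutes leg 2 → 7:28 AM UTC (Nov 12).
Add 4 hours 15 minutes layover in Isla Perdida → 11:43 AM UTC.
Add 14 hours 20 minutes leg 3 → 2:03 AM UTC (Nov 13).
Add 1 hour 10 minutes layover in Melbourne → 3:13 AM UTC.
Add 7 hours 35 minutes leg 4 → 10:48 AM UTC.
Moscow is UTC+3:00, so local arrival = 10:48 AM + 3:00 = 1:48 PM on Nov 13.

1:48 PM on November 13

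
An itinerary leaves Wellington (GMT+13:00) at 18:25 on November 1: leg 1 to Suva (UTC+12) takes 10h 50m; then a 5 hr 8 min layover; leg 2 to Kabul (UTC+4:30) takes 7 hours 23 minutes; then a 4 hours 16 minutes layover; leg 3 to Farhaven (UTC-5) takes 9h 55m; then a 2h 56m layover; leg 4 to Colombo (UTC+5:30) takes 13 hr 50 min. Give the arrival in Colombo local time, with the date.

Convert departure to UTC: 18:25 − 13:00 = 05:25 UTC on Nov 1.
Add 10 hours 50 minutes leg 1 → 16:15 UTC.
Add 5 hours 8 minutes layover in Suva → 21:23 UTC.
Add 7 hours and 23 minutes leg 2 → 04:46 UTC (Nov 2).
Add 4 hours and 16 minutes layover in Kabul → 09:02 UTC.
Add 9 hours 55 minutes leg 3 → 18:57 UTC.
Add 2 hours 56 minutes layover in Farhaven → 21:53 UTC.
Add 13 hours 50 minutes leg 4 → 11:43 UTC (Nov 3).
Colombo is UTC+5:30, so local arrival = 11:43 + 5:30 = 17:13 on Nov 3.

17:13 on Nov 3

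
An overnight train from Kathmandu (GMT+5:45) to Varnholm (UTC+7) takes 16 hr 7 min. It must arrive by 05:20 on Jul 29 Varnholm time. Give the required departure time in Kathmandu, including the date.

11:58 on July 28

Target arrival in UTC: 05:20 − 7:00 = 22:20 on Jul 28.
Subtract 16 hours 7 minutes → departure 06:13 UTC on Jul 28.
Kathmandu is UTC+5:45: 06:13 + 5:45 = 11:58 on Jul 28.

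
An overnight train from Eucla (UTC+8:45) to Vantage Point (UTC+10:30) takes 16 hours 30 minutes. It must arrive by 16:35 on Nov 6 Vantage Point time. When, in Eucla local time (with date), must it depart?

Target arrival in UTC: 16:35 − 10:30 = 06:05 on Nov 6.
Subtract 16 hours and 30 minutes → departure 13:35 UTC on Nov 5.
Eucla is UTC+8:45: 13:35 + 8:45 = 22:20 on Nov 5.

22:20 on November 5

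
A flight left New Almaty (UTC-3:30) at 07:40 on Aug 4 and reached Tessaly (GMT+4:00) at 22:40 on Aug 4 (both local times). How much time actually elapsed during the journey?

7 hours 30 minutes

Departure in UTC: 07:40 + 3:30 = 11:10 on Aug 4.
Arrival in UTC: 22:40 − 4:00 = 18:40 on Aug 4.
Elapsed = 18:40 − 11:10 = 7 hours 30 minutes.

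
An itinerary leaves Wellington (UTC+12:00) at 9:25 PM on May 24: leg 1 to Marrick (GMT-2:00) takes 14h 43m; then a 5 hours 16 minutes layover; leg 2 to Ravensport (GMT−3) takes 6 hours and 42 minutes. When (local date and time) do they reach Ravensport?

9:06 AM on May 25

Convert departure to UTC: 9:25 PM − 12:00 = 9:25 AM UTC on May 24.
Add 14 hours 43 minutes leg 1 → 12:08 AM UTC (May 25).
Add 5 hours 16 minutes layover in Marrick → 5:24 AM UTC.
Add 6 hours and 42 minutes leg 2 → 12:06 PM UTC.
Ravensport is UTC−3:00, so local arrival = 12:06 PM − 3:00 = 9:06 AM on May 25.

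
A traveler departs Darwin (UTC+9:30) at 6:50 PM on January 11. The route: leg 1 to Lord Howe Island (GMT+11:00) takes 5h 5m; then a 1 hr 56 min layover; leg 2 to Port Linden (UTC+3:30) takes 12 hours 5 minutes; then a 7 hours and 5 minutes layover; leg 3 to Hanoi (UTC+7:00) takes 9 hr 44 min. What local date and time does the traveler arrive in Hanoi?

Convert departure to UTC: 6:50 PM − 9:30 = 9:20 AM UTC on Jan 11.
Add 5 hours and 5 minutes leg 1 → 2:25 PM UTC.
Add 1 hour 56 minutes layover in Lord Howe Island → 4:21 PM UTC.
Add 12 hours and 5 minutes leg 2 → 4:26 AM UTC (Jan 12).
Add 7 hours and 5 minutes layover in Port Linden → 11:31 AM UTC.
Add 9 hours and 44 minutes leg 3 → 9:15 PM UTC.
Hanoi is UTC+7:00, so local arrival = 9:15 PM + 7:00 = 4:15 AM on Jan 13.

4:15 AM on Jan 13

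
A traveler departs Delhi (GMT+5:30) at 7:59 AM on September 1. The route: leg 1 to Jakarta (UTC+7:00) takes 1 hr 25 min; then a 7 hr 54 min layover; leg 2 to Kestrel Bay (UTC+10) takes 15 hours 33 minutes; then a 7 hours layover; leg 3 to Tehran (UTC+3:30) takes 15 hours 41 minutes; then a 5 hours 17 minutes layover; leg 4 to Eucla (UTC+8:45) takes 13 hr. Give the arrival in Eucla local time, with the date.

5:04 AM on Sep 4

Convert departure to UTC: 7:59 AM − 5:30 = 2:29 AM UTC on Sep 1.
Add 1 hour 25 minutes leg 1 → 3:54 AM UTC.
Add 7 hours 54 minutes layover in Jakarta → 11:48 AM UTC.
Add 15 hours 33 minutes leg 2 → 3:21 AM UTC (Sep 2).
Add 7 hours layover in Kestrel Bay → 10:21 AM UTC.
Add 15 hours and 41 minutes leg 3 → 2:02 AM UTC (Sep 3).
Add 5 hours 17 minutes layover in Tehran → 7:19 AM UTC.
Add 13 hours leg 4 → 8:19 PM UTC.
Eucla is UTC+8:45, so local arrival = 8:19 PM + 8:45 = 5:04 AM on Sep 4.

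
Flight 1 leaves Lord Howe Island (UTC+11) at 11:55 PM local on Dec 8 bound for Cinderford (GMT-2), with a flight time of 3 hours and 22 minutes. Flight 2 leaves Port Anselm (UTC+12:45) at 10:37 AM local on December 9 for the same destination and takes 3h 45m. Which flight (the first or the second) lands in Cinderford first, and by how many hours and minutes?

the first, by 9 hours 20 minutes

Flight 1 in UTC: 11:55 PM − 11:00 = 12:55 PM on Dec 8.
+3 hours 22 minutes → arrive 4:17 PM UTC on Dec 8.
Flight 2 in UTC: 10:37 AM − 12:45 = 9:52 PM on Dec 8.
+3 hours and 45 minutes → arrive 1:37 AM UTC on Dec 9.
Flight 1 lands earlier by 9 hours 20 minutes.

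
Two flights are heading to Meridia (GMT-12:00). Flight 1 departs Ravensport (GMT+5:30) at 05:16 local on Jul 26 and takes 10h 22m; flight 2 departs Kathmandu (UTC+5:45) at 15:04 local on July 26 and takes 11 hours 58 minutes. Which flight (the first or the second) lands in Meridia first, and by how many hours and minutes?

the first, by 11 hours 9 minutes

Flight 1 in UTC: 05:16 − 5:30 = 23:46 on Jul 25.
+10 hours and 22 minutes → arrive 10:08 UTC on Jul 26.
Flight 2 in UTC: 15:04 − 5:45 = 09:19 on Jul 26.
+11 hours and 58 minutes → arrive 21:17 UTC on Jul 26.
Flight 1 lands earlier by 11 hours 9 minutes.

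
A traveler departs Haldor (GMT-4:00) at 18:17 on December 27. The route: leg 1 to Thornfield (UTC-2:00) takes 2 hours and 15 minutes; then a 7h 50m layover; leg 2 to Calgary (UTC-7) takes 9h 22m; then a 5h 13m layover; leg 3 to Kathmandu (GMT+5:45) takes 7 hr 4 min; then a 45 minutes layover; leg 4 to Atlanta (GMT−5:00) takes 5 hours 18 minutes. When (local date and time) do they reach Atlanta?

07:04 on December 29

Convert departure to UTC: 18:17 + 4:00 = 22:17 UTC on Dec 27.
Add 2 hours 15 minutes leg 1 → 00:32 UTC (Dec 28).
Add 7 hours and 50 minutes layover in Thornfield → 08:22 UTC.
Add 9 hours 22 minutes leg 2 → 17:44 UTC.
Add 5 hours 13 minutes layover in Calgary → 22:57 UTC.
Add 7 hours 4 minutes leg 3 → 06:01 UTC (Dec 29).
Add 45 minutes layover in Kathmandu → 06:46 UTC.
Add 5 hours 18 minutes leg 4 → 12:04 UTC.
Atlanta is UTC−5:00, so local arrival = 12:04 − 5:00 = 07:04 on Dec 29.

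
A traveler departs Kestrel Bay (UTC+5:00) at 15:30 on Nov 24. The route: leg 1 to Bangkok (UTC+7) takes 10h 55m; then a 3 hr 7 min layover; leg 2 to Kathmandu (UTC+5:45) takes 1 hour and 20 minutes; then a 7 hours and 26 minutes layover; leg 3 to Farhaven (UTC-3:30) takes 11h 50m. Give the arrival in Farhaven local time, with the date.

17:38 on November 25

Convert departure to UTC: 15:30 − 5:00 = 10:30 UTC on Nov 24.
Add 10 hours and 55 minutes leg 1 → 21:25 UTC.
Add 3 hours 7 minutes layover in Bangkok → 00:32 UTC (Nov 25).
Add 1 hour 20 minutes leg 2 → 01:52 UTC.
Add 7 hours and 26 minutes layover in Kathmandu → 09:18 UTC.
Add 11 hours and 50 minutes leg 3 → 21:08 UTC.
Farhaven is UTC−3:30, so local arrival = 21:08 − 3:30 = 17:38 on Nov 25.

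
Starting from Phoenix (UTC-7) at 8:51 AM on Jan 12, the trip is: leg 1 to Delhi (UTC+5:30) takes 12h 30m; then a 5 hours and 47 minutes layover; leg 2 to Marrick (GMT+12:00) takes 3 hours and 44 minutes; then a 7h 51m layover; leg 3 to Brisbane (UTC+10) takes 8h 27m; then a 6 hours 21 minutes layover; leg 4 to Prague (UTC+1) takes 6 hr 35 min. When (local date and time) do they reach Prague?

Convert departure to UTC: 8:51 AM + 7:00 = 3:51 PM UTC on Jan 12.
Add 12 hours and 30 minutes leg 1 → 4:21 AM UTC (Jan 13).
Add 5 hours 47 minutes layover in Delhi → 10:08 AM UTC.
Add 3 hours 44 minutes leg 2 → 1:52 PM UTC.
Add 7 hours 51 minutes layover in Marrick → 9:43 PM UTC.
Add 8 hours 27 minutes leg 3 → 6:10 AM UTC (Jan 14).
Add 6 hours and 21 minutes layover in Brisbane → 12:31 PM UTC.
Add 6 hours and 35 minutes leg 4 → 7:06 PM UTC.
Prague is UTC+1:00, so local arrival = 7:06 PM + 1:00 = 8:06 PM on Jan 14.

8:06 PM on January 14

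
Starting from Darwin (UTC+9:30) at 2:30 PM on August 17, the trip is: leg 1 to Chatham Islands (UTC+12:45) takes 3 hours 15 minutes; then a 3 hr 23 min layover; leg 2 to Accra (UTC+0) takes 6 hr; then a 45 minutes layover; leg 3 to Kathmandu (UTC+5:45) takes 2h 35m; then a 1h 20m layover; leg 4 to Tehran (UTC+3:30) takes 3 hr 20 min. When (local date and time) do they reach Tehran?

5:08 AM on Aug 18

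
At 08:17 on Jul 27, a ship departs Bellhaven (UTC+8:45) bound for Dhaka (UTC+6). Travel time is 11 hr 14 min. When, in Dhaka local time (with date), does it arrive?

16:46 on July 27

Convert departure to UTC: 08:17 − 8:45 = 23:32 UTC on Jul 26.
Add 11 hours and 14 minutes travel time → 10:46 UTC (Jul 27).
Dhaka is UTC+6:00, so local arrival = 10:46 + 6:00 = 16:46 on Jul 27.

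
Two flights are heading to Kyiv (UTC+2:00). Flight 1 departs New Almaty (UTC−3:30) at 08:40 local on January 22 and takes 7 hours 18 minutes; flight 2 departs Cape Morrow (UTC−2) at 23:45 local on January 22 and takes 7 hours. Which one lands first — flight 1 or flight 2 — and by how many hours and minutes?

Flight 1 in UTC: 08:40 + 3:30 = 12:10 on Jan 22.
+7 hours and 18 minutes → arrive 19:28 UTC on Jan 22.
Flight 2 in UTC: 23:45 + 2:00 = 01:45 on Jan 23.
+7 hours → arrive 08:45 UTC on Jan 23.
Flight 1 lands earlier by 13 hours 17 minutes.

the first, by 13 hours 17 minutes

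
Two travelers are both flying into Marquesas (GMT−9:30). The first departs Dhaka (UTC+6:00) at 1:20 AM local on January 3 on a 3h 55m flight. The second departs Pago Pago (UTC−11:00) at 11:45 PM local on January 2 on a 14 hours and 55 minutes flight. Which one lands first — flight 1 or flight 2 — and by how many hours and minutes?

the first, by 26 hours 25 minutes

Flight 1 in UTC: 1:20 AM − 6:00 = 7:20 PM on Jan 2.
+3 hours and 55 minutes → arrive 11:15 PM UTC on Jan 2.
Flight 2 in UTC: 11:45 PM + 11:00 = 10:45 AM on Jan 3.
+14 hours 55 minutes → arrive 1:40 AM UTC on Jan 4.
Flight 1 lands earlier by 26 hours 25 minutes.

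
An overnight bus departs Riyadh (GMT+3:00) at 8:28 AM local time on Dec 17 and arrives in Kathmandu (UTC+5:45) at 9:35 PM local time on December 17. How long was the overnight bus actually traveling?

10 hours 22 minutes

Departure in UTC: 8:28 AM − 3:00 = 5:28 AM on Dec 17.
Arrival in UTC: 9:35 PM − 5:45 = 3:50 PM on Dec 17.
Elapsed = 3:50 PM − 5:28 AM = 10 hours 22 minutes.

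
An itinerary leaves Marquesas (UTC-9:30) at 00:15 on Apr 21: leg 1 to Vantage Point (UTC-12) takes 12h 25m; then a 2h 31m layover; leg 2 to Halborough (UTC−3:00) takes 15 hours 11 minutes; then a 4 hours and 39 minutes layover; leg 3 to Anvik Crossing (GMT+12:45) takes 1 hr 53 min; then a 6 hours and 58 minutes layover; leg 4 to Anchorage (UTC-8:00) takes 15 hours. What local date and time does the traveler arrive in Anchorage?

Convert departure to UTC: 00:15 + 9:30 = 09:45 UTC on Apr 21.
Add 12 hours and 25 minutes leg 1 → 22:10 UTC.
Add 2 hours 31 minutes layover in Vantage Point → 00:41 UTC (Apr 22).
Add 15 hours and 11 minutes leg 2 → 15:52 UTC.
Add 4 hours and 39 minutes layover in Halborough → 20:31 UTC.
Add 1 hour and 53 minutes leg 3 → 22:24 UTC.
Add 6 hours and 58 minutes layover in Anvik Crossing → 05:22 UTC (Apr 23).
Add 15 hours leg 4 → 20:22 UTC.
Anchorage is UTC−8:00, so local arrival = 20:22 − 8:00 = 12:22 on Apr 23.

12:22 on Apr 23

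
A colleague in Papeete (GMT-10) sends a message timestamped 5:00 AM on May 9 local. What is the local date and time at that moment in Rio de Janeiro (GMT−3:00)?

Rio de Janeiro is 7:00 ahead of Papeete.
Shift by the zone difference: 5:00 AM + 7:00 = 12:00 PM on May 9 in Rio de Janeiro.

12:00 PM on May 9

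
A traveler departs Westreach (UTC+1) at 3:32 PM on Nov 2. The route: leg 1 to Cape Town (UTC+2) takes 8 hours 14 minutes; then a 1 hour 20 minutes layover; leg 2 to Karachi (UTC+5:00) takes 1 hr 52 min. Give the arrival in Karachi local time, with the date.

6:58 AM on Nov 3

Convert departure to UTC: 3:32 PM − 1:00 = 2:32 PM UTC on Nov 2.
Add 8 hours 14 minutes leg 1 → 10:46 PM UTC.
Add 1 hour 20 minutes layover in Cape Town → 12:06 AM UTC (Nov 3).
Add 1 hour and 52 minutes leg 2 → 1:58 AM UTC.
Karachi is UTC+5:00, so local arrival = 1:58 AM + 5:00 = 6:58 AM on Nov 3.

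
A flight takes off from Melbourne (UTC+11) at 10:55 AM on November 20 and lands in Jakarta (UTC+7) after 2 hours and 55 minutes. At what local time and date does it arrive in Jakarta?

9:50 AM on November 20

Convert departure to UTC: 10:55 AM − 11:00 = 11:55 PM UTC on Nov 19.
Add 2 hours 55 minutes travel time → 2:50 AM UTC (Nov 20).
Jakarta is UTC+7:00, so local arrival = 2:50 AM + 7:00 = 9:50 AM on Nov 20.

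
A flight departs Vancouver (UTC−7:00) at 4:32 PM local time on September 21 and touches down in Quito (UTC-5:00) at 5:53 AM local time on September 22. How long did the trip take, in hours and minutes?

Quito is 2:00 ahead of Vancouver.
Clock-face elapsed time (ignoring zones) is 13 hours 21 minutes.
Actual elapsed = 13 hours 21 minutes − 2:00 = 11 hours 21 minutes.

11 hours 21 minutes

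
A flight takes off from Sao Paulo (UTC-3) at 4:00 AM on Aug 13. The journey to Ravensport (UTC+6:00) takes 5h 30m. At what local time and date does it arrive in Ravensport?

6:30 PM on August 13

Convert departure to UTC: 4:00 AM + 3:00 = 7:00 AM UTC on Aug 13.
Add 5 hours and 30 minutes travel time → 12:30 PM UTC.
Ravensport is UTC+6:00, so local arrival = 12:30 PM + 6:00 = 6:30 PM on Aug 13.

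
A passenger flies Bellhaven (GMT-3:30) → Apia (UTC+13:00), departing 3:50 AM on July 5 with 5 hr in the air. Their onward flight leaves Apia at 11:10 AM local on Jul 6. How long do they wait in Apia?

9 hours 50 minutes

Convert departure to UTC: 3:50 AM + 3:30 = 7:20 AM UTC on Jul 5.
Add 5 hours flight time → 12:20 PM UTC.
Apia is UTC+13:00, so local arrival = 12:20 PM + 13:00 = 1:20 AM on Jul 6.
Layover = 11:10 AM − 1:20 AM = 9 hours 50 minutes.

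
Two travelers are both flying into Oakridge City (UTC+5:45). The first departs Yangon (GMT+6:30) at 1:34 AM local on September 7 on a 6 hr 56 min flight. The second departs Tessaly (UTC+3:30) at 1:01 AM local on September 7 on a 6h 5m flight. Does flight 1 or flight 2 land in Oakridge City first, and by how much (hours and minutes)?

the first, by 1 hour 36 minutes

Flight 1 in UTC: 1:34 AM − 6:30 = 7:04 PM on Sep 6.
+6 hours 56 minutes → arrive 2:00 AM UTC on Sep 7.
Flight 2 in UTC: 1:01 AM − 3:30 = 9:31 PM on Sep 6.
+6 hours 5 minutes → arrive 3:36 AM UTC on Sep 7.
Flight 1 lands earlier by 1 hour 36 minutes.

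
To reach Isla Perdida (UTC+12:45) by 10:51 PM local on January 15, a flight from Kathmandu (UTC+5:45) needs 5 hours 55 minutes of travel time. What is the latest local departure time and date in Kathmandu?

9:56 AM on Jan 15

Target arrival in UTC: 10:51 PM − 12:45 = 10:06 AM on Jan 15.
Subtract 5 hours 55 minutes → departure 4:11 AM UTC on Jan 15.
Kathmandu is UTC+5:45: 4:11 AM + 5:45 = 9:56 AM on Jan 15.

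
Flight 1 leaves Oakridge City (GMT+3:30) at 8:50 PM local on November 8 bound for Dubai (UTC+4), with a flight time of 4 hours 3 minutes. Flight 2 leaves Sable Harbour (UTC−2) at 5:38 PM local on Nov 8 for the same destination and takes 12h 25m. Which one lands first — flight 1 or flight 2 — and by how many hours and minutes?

the first, by 10 hours 40 minutes

Flight 1 in UTC: 8:50 PM − 3:30 = 5:20 PM on Nov 8.
+4 hours 3 minutes → arrive 9:23 PM UTC on Nov 8.
Flight 2 in UTC: 5:38 PM + 2:00 = 7:38 PM on Nov 8.
+12 hours and 25 minutes → arrive 8:03 AM UTC on Nov 9.
Flight 1 lands earlier by 10 hours 40 minutes.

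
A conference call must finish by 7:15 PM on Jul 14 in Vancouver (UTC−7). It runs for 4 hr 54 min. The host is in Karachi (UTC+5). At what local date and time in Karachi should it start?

Target end time in UTC: 7:15 PM + 7:00 = 2:15 AM on Jul 15.
Subtract 4 hours 54 minutes → start 9:21 PM UTC on Jul 14.
Karachi is UTC+5:00: 9:21 PM + 5:00 = 2:21 AM on Jul 15.

2:21 AM on July 15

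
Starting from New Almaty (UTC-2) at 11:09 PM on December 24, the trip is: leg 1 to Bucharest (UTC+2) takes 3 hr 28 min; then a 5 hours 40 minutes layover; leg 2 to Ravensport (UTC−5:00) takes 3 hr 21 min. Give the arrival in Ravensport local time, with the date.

Convert departure to UTC: 11:09 PM + 2:00 = 1:09 AM UTC on Dec 25.
Add 3 hours and 28 minutes leg 1 → 4:37 AM UTC.
Add 5 hours and 40 minutes layover in Bucharest → 10:17 AM UTC.
Add 3 hours and 21 minutes leg 2 → 1:38 PM UTC.
Ravensport is UTC−5:00, so local arrival = 1:38 PM − 5:00 = 8:38 AM on Dec 25.

8:38 AM on December 25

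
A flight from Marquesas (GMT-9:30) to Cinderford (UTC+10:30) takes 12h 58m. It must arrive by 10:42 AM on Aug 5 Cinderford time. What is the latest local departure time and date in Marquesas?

Target arrival in UTC: 10:42 AM − 10:30 = 12:12 AM on Aug 5.
Subtract 12 hours 58 minutes → departure 11:14 AM UTC on Aug 4.
Marquesas is UTC−9:30: 11:14 AM − 9:30 = 1:44 AM on Aug 4.

1:44 AM on Aug 4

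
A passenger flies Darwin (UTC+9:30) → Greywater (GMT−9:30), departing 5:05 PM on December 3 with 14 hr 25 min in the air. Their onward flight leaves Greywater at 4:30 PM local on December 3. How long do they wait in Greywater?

4 hours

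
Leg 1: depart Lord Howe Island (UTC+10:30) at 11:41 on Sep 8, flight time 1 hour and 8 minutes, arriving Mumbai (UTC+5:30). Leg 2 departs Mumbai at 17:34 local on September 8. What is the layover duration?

Convert departure to UTC: 11:41 − 10:30 = 01:11 UTC on Sep 8.
Add 1 hour and 8 minutes flight time → 02:19 UTC.
Mumbai is UTC+5:30, so local arrival = 02:19 + 5:30 = 07:49 on Sep 8.
Layover = 17:34 − 07:49 = 9 hours 45 minutes.

9 hours 45 minutes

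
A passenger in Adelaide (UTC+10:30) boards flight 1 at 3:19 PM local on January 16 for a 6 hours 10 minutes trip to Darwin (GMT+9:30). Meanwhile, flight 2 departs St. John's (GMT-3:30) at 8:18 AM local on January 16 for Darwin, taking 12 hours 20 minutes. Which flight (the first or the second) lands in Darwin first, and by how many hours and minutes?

the first, by 13 hours 9 minutes

Flight 1 in UTC: 3:19 PM − 10:30 = 4:49 AM on Jan 16.
+6 hours and 10 minutes → arrive 10:59 AM UTC on Jan 16.
Flight 2 in UTC: 8:18 AM + 3:30 = 11:48 AM on Jan 16.
+12 hours and 20 minutes → arrive 12:08 AM UTC on Jan 17.
Flight 1 lands earlier by 13 hours 9 minutes.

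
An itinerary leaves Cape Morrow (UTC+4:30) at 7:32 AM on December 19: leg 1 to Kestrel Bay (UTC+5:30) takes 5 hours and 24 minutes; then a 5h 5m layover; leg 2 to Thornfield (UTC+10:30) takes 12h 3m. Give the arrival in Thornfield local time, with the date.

Convert departure to UTC: 7:32 AM − 4:30 = 3:02 AM UTC on Dec 19.
Add 5 hours 24 minutes leg 1 → 8:26 AM UTC.
Add 5 hours and 5 minutes layover in Kestrel Bay → 1:31 PM UTC.
Add 12 hours 3 minutes leg 2 → 1:34 AM UTC (Dec 20).
Thornfield is UTC+10:30, so local arrival = 1:34 AM + 10:30 = 12:04 PM on Dec 20.

12:04 PM on Dec 20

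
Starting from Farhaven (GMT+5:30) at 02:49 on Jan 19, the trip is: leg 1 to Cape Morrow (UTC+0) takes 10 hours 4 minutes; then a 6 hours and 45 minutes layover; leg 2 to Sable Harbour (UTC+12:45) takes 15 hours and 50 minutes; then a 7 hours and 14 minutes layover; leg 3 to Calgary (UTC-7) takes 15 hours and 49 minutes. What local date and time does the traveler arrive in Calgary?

Convert departure to UTC: 02:49 − 5:30 = 21:19 UTC on Jan 18.
Add 10 hours and 4 minutes leg 1 → 07:23 UTC (Jan 19).
Add 6 hours and 45 minutes layover in Cape Morrow → 14:08 UTC.
Add 15 hours 50 minutes leg 2 → 05:58 UTC (Jan 20).
Add 7 hours and 14 minutes layover in Sable Harbour → 13:12 UTC.
Add 15 hours 49 minutes leg 3 → 05:01 UTC (Jan 21).
Calgary is UTC−7:00, so local arrival = 05:01 − 7:00 = 22:01 on Jan 20.

22:01 on January 20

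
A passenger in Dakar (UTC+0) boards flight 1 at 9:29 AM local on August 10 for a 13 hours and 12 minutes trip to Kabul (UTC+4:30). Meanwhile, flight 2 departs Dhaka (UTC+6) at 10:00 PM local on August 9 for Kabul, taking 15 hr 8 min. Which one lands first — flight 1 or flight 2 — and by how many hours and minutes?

the second, by 15 hours 33 minutes

Flight 1 departs at 9:29 AM UTC (Aug 10).
+13 hours and 12 minutes → arrive 10:41 PM UTC on Aug 10.
Flight 2 in UTC: 10:00 PM − 6:00 = 4:00 PM on Aug 9.
+15 hours and 8 minutes → arrive 7:08 AM UTC on Aug 10.
Flight 2 lands earlier by 15 hours 33 minutes.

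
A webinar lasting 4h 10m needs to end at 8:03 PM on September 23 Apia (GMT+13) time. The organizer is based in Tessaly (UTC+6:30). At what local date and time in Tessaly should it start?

9:23 AM on September 23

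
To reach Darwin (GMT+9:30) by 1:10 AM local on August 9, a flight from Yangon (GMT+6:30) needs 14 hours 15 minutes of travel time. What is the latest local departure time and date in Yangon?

Target arrival in UTC: 1:10 AM − 9:30 = 3:40 PM on Aug 8.
Subtract 14 hours 15 minutes → departure 1:25 AM UTC on Aug 8.
Yangon is UTC+6:30: 1:25 AM + 6:30 = 7:55 AM on Aug 8.

7:55 AM on August 8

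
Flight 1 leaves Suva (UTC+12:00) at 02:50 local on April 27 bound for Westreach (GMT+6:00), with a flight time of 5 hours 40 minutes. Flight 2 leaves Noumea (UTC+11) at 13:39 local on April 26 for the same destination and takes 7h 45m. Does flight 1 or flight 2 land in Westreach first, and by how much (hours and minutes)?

Flight 1 in UTC: 02:50 − 12:00 = 14:50 on Apr 26.
+5 hours 40 minutes → arrive 20:30 UTC on Apr 26.
Flight 2 in UTC: 13:39 − 11:00 = 02:39 on Apr 26.
+7 hours and 45 minutes → arrive 10:24 UTC on Apr 26.
Flight 2 lands earlier by 10 hours 6 minutes.

the second, by 10 hours 6 minutes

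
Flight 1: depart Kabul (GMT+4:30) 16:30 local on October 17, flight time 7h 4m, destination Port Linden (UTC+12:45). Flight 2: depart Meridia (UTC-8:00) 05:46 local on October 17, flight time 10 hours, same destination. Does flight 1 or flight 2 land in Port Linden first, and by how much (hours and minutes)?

Flight 1 in UTC: 16:30 − 4:30 = 12:00 on Oct 17.
+7 hours 4 minutes → arrive 19:04 UTC on Oct 17.
Flight 2 in UTC: 05:46 + 8:00 = 13:46 on Oct 17.
+10 hours → arrive 23:46 UTC on Oct 17.
Flight 1 lands earlier by 4 hours 42 minutes.

the first, by 4 hours 42 minutes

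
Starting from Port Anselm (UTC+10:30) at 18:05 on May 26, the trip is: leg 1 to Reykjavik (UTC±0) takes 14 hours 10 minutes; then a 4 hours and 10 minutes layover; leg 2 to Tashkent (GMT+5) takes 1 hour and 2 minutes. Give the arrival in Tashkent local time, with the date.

07:57 on May 27

Convert departure to UTC: 18:05 − 10:30 = 07:35 UTC on May 26.
Add 14 hours 10 minutes leg 1 → 21:45 UTC.
Add 4 hours 10 minutes layover in Reykjavik → 01:55 UTC (May 27).
Add 1 hour 2 minutes leg 2 → 02:57 UTC.
Tashkent is UTC+5:00, so local arrival = 02:57 + 5:00 = 07:57 on May 27.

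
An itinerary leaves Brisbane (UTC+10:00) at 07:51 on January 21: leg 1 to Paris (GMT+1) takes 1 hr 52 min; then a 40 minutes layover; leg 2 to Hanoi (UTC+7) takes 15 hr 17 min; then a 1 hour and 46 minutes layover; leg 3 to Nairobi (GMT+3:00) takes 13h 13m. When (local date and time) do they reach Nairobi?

09:39 on January 22

Convert departure to UTC: 07:51 − 10:00 = 21:51 UTC on Jan 20.
Add 1 hour 52 minutes leg 1 → 23:43 UTC.
Add 40 minutes layover in Paris → 00:23 UTC (Jan 21).
Add 15 hours and 17 minutes leg 2 → 15:40 UTC.
Add 1 hour and 46 minutes layover in Hanoi → 17:26 UTC.
Add 13 hours 13 minutes leg 3 → 06:39 UTC (Jan 22).
Nairobi is UTC+3:00, so local arrival = 06:39 + 3:00 = 09:39 on Jan 22.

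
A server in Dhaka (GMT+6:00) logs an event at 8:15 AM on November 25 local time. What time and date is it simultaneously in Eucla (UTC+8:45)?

In UTC: 8:15 AM − 6:00 = 2:15 AM on Nov 25.
Eucla is UTC+8:45: 2:15 AM + 8:45 = 11:00 AM on Nov 25.

11:00 AM on Nov 25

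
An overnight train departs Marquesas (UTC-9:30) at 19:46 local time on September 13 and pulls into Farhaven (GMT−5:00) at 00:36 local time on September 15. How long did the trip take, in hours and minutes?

Farhaven is 4:30 ahead of Marquesas.
Clock-face elapsed time (ignoring zones) is 28 hours 50 minutes.
Actual elapsed = 28 hours 50 minutes − 4:30 = 24 hours 20 minutes.

24 hours 20 minutes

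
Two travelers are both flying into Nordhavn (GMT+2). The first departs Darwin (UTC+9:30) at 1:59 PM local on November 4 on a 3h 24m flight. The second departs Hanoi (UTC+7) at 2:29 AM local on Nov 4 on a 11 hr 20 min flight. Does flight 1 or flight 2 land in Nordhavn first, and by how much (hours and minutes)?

the second, by 1 hour 4 minutes

Flight 1 in UTC: 1:59 PM − 9:30 = 4:29 AM on Nov 4.
+3 hours 24 minutes → arrive 7:53 AM UTC on Nov 4.
Flight 2 in UTC: 2:29 AM − 7:00 = 7:29 PM on Nov 3.
+11 hours 20 minutes → arrive 6:49 AM UTC on Nov 4.
Flight 2 lands earlier by 1 hour 4 minutes.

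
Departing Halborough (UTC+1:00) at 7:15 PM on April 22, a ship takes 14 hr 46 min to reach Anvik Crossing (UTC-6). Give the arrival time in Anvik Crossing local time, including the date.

3:01 AM on April 23

Anvik Crossing is 7:00 behind Halborough.
After 14 hours and 46 minutes it is 10:01 AM (Apr 23) in Halborough.
Shift by the zone difference: 10:01 AM − 7:00 = 3:01 AM on Apr 23 in Anvik Crossing.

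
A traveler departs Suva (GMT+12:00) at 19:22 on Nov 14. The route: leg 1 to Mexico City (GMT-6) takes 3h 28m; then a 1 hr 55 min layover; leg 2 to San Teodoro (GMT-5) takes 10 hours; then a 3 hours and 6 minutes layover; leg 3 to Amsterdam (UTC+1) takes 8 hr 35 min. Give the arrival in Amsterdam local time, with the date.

11:26 on November 15

Convert departure to UTC: 19:22 − 12:00 = 07:22 UTC on Nov 14.
Add 3 hours and 28 minutes leg 1 → 10:50 UTC.
Add 1 hour and 55 minutes layover in Mexico City → 12:45 UTC.
Add 10 hours leg 2 → 22:45 UTC.
Add 3 hours 6 minutes layover in San Teodoro → 01:51 UTC (Nov 15).
Add 8 hours 35 minutes leg 3 → 10:26 UTC.
Amsterdam is UTC+1:00, so local arrival = 10:26 + 1:00 = 11:26 on Nov 15.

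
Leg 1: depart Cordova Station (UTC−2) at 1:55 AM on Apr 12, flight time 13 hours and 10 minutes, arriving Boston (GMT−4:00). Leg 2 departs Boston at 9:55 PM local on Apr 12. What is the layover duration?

8 hours 50 minutes

Convert departure to UTC: 1:55 AM + 2:00 = 3:55 AM UTC on Apr 12.
Add 13 hours and 10 minutes flight time → 5:05 PM UTC.
Boston is UTC−4:00, so local arrival = 5:05 PM − 4:00 = 1:05 PM on Apr 12.
Layover = 9:55 PM − 1:05 PM = 8 hours 50 minutes.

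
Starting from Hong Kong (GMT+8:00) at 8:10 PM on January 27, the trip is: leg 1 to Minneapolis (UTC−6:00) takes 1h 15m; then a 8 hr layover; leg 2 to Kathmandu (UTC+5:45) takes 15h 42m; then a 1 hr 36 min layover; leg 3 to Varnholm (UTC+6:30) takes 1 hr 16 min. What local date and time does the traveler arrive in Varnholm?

Convert departure to UTC: 8:10 PM − 8:00 = 12:10 PM UTC on Jan 27.
Add 1 hour 15 minutes leg 1 → 1:25 PM UTC.
Add 8 hours layover in Minneapolis → 9:25 PM UTC.
Add 15 hours 42 minutes leg 2 → 1:07 PM UTC (Jan 28).
Add 1 hour 36 minutes layover in Kathmandu → 2:43 PM UTC.
Add 1 hour and 16 minutes leg 3 → 3:59 PM UTC.
Varnholm is UTC+6:30, so local arrival = 3:59 PM + 6:30 = 10:29 PM on Jan 28.

10:29 PM on Jan 28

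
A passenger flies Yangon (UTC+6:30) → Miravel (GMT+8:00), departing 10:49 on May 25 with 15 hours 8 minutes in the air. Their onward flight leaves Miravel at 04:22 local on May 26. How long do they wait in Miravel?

Convert departure to UTC: 10:49 − 6:30 = 04:19 UTC on May 25.
Add 15 hours 8 minutes flight time → 19:27 UTC.
Miravel is UTC+8:00, so local arrival = 19:27 + 8:00 = 03:27 on May 26.
Layover = 04:22 − 03:27 = 55 minutes.

55 minutes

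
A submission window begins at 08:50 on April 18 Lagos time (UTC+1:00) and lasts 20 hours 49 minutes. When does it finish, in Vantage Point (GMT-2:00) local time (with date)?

02:39 on April 19

Vantage Point is 3:00 behind Lagos.
After 20 hours and 49 minutes it is 05:39 (Apr 19) in Lagos.
Shift by the zone difference: 05:39 − 3:00 = 02:39 on Apr 19 in Vantage Point.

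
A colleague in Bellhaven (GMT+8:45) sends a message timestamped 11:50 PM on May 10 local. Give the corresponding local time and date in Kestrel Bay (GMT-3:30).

11:35 AM on May 10

In UTC: 11:50 PM − 8:45 = 3:05 PM on May 10.
Kestrel Bay is UTC−3:30: 3:05 PM − 3:30 = 11:35 AM on May 10.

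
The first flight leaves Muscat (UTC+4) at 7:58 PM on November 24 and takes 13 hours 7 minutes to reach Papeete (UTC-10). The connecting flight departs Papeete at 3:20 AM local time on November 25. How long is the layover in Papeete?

8 hours 15 minutes

Convert departure to UTC: 7:58 PM − 4:00 = 3:58 PM UTC on Nov 24.
Add 13 hours and 7 minutes flight time → 5:05 AM UTC (Nov 25).
Papeete is UTC−10:00, so local arrival = 5:05 AM − 10:00 = 7:05 PM on Nov 24.
Layover = 3:20 AM − 7:05 PM (+1 day) = 8 hours 15 minutes.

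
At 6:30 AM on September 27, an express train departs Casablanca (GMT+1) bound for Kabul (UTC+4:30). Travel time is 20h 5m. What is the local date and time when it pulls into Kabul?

Convert departure to UTC: 6:30 AM − 1:00 = 5:30 AM UTC on Sep 27.
Add 20 hours 5 minutes travel time → 1:35 AM UTC (Sep 28).
Kabul is UTC+4:30, so local arrival = 1:35 AM + 4:30 = 6:05 AM on Sep 28.

6:05 AM on Sep 28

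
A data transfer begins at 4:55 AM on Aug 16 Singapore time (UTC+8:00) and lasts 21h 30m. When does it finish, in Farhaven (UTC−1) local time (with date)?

5:25 PM on August 16

Farhaven is 9:00 behind Singapore.
After 21 hours and 30 minutes it is 2:25 AM (Aug 17) in Singapore.
Shift by the zone difference: 2:25 AM − 9:00 = 5:25 PM on Aug 16 in Farhaven.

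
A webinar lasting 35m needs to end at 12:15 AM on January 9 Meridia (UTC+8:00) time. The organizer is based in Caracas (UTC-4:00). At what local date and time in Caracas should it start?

Target end time in UTC: 12:15 AM − 8:00 = 4:15 PM on Jan 8.
Subtract 35 minutes → start 3:40 PM UTC on Jan 8.
Caracas is UTC−4:00: 3:40 PM − 4:00 = 11:40 AM on Jan 8.

11:40 AM on January 8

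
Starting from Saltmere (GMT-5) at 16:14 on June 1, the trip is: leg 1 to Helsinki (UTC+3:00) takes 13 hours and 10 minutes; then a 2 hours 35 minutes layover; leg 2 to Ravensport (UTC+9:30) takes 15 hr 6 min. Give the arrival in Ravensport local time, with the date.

Convert departure to UTC: 16:14 + 5:00 = 21:14 UTC on Jun 1.
Add 13 hours 10 minutes leg 1 → 10:24 UTC (Jun 2).
Add 2 hours 35 minutes layover in Helsinki → 12:59 UTC.
Add 15 hours 6 minutes leg 2 → 04:05 UTC (Jun 3).
Ravensport is UTC+9:30, so local arrival = 04:05 + 9:30 = 13:35 on Jun 3.

13:35 on Jun 3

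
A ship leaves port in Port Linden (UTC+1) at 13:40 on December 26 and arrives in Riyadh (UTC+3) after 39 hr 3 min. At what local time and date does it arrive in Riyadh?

06:43 on Dec 28

Convert departure to UTC: 13:40 − 1:00 = 12:40 UTC on Dec 26.
Add 39 hours and 3 minutes travel time → 03:43 UTC (Dec 28).
Riyadh is UTC+3:00, so local arrival = 03:43 + 3:00 = 06:43 on Dec 28.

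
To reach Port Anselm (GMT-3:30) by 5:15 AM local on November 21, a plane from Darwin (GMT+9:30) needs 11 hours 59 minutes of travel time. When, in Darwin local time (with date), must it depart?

Target arrival in UTC: 5:15 AM + 3:30 = 8:45 AM on Nov 21.
Subtract 11 hours and 59 minutes → departure 8:46 PM UTC on Nov 20.
Darwin is UTC+9:30: 8:46 PM + 9:30 = 6:16 AM on Nov 21.

6:16 AM on November 21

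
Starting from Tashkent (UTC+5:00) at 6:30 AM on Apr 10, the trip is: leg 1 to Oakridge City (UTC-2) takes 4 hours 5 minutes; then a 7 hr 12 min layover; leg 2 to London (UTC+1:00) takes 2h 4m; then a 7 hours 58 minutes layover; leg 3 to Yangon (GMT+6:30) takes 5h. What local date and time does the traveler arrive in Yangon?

10:19 AM on April 11

Convert departure to UTC: 6:30 AM − 5:00 = 1:30 AM UTC on Apr 10.
Add 4 hours and 5 minutes leg 1 → 5:35 AM UTC.
Add 7 hours and 12 minutes layover in Oakridge City → 12:47 PM UTC.
Add 2 hours and 4 minutes leg 2 → 2:51 PM UTC.
Add 7 hours and 58 minutes layover in London → 10:49 PM UTC.
Add 5 hours leg 3 → 3:49 AM UTC (Apr 11).
Yangon is UTC+6:30, so local arrival = 3:49 AM + 6:30 = 10:19 AM on Apr 11.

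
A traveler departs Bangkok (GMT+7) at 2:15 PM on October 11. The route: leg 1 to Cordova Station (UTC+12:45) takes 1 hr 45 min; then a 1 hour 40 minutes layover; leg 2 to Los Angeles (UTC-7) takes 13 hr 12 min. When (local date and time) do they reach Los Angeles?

Convert departure to UTC: 2:15 PM − 7:00 = 7:15 AM UTC on Oct 11.
Add 1 hour 45 minutes leg 1 → 9:00 AM UTC.
Add 1 hour 40 minutes layover in Cordova Station → 10:40 AM UTC.
Add 13 hours 12 minutes leg 2 → 11:52 PM UTC.
Los Angeles is UTC−7:00, so local arrival = 11:52 PM − 7:00 = 4:52 PM on Oct 11.

4:52 PM on Oct 11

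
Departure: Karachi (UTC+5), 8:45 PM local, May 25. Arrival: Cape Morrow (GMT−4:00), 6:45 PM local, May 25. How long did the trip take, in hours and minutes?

7 hours

Cape Morrow is 9:00 behind Karachi.
Clock-face elapsed time (ignoring zones) is −2 hours.
Actual elapsed = −2 hours + 9:00 = 7 hours.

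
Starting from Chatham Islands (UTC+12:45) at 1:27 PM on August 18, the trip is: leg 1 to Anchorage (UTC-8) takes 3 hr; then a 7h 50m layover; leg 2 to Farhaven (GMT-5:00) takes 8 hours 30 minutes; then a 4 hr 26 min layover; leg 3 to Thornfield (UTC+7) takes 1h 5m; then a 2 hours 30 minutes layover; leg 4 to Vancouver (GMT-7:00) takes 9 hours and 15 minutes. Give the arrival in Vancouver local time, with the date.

6:18 AM on August 19

Convert departure to UTC: 1:27 PM − 12:45 = 12:42 AM UTC on Aug 18.
Add 3 hours leg 1 → 3:42 AM UTC.
Add 7 hours 50 minutes layover in Anchorage → 11:32 AM UTC.
Add 8 hours and 30 minutes leg 2 → 8:02 PM UTC.
Add 4 hours and 26 minutes layover in Farhaven → 12:28 AM UTC (Aug 19).
Add 1 hour 5 minutes leg 3 → 1:33 AM UTC.
Add 2 hours 30 minutes layover in Thornfield → 4:03 AM UTC.
Add 9 hours and 15 minutes leg 4 → 1:18 PM UTC.
Vancouver is UTC−7:00, so local arrival = 1:18 PM − 7:00 = 6:18 AM on Aug 19.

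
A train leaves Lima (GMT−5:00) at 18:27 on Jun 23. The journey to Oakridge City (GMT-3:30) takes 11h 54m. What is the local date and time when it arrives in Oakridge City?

Oakridge City is 1:30 ahead of Lima.
After 11 hours 54 minutes it is 06:21 (Jun 24) in Lima.
Shift by the zone difference: 06:21 + 1:30 = 07:51 on Jun 24 in Oakridge City.

07:51 on Jun 24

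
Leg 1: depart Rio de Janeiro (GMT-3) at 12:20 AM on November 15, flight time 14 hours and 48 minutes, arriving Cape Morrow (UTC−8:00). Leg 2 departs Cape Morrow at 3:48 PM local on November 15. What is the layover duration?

5 hours 40 minutes

Convert departure to UTC: 12:20 AM + 3:00 = 3:20 AM UTC on Nov 15.
Add 14 hours 48 minutes flight time → 6:08 PM UTC.
Cape Morrow is UTC−8:00, so local arrival = 6:08 PM − 8:00 = 10:08 AM on Nov 15.
Layover = 3:48 PM − 10:08 AM = 5 hours 40 minutes.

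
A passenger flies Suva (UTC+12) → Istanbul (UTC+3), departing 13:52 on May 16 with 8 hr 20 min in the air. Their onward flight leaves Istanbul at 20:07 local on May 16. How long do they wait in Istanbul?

Convert departure to UTC: 13:52 − 12:00 = 01:52 UTC on May 16.
Add 8 hours 20 minutes flight time → 10:12 UTC.
Istanbul is UTC+3:00, so local arrival = 10:12 + 3:00 = 13:12 on May 16.
Layover = 20:07 − 13:12 = 6 hours 55 minutes.

6 hours 55 minutes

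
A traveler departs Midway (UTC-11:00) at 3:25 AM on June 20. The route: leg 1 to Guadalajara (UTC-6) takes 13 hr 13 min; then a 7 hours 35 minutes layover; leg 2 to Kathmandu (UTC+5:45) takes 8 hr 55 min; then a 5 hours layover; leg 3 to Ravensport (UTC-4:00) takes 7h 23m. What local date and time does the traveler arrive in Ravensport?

4:31 AM on Jun 22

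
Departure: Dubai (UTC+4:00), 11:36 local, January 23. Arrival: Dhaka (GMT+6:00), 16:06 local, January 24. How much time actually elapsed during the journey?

Departure in UTC: 11:36 − 4:00 = 07:36 on Jan 23.
Arrival in UTC: 16:06 − 6:00 = 10:06 on Jan 24.
Elapsed = 10:06 − 07:36 (+1 day) = 26 hours 30 minutes.

26 hours 30 minutes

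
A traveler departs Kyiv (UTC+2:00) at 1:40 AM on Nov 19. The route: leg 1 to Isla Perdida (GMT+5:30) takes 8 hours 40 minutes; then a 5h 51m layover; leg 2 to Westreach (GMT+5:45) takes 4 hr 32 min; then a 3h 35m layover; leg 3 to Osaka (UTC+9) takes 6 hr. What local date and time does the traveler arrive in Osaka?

1:18 PM on Nov 20

Convert departure to UTC: 1:40 AM − 2:00 = 11:40 PM UTC on Nov 18.
Add 8 hours and 40 minutes leg 1 → 8:20 AM UTC (Nov 19).
Add 5 hours 51 minutes layover in Isla Perdida → 2:11 PM UTC.
Add 4 hours and 32 minutes leg 2 → 6:43 PM UTC.
Add 3 hours and 35 minutes layover in Westreach → 10:18 PM UTC.
Add 6 hours leg 3 → 4:18 AM UTC (Nov 20).
Osaka is UTC+9:00, so local arrival = 4:18 AM + 9:00 = 1:18 PM on Nov 20.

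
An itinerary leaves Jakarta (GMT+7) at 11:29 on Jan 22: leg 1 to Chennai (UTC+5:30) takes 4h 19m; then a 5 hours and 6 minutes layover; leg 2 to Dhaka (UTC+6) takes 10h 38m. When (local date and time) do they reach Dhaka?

Convert departure to UTC: 11:29 − 7:00 = 04:29 UTC on Jan 22.
Add 4 hours 19 minutes leg 1 → 08:48 UTC.
Add 5 hours 6 minutes layover in Chennai → 13:54 UTC.
Add 10 hours and 38 minutes leg 2 → 00:32 UTC (Jan 23).
Dhaka is UTC+6:00, so local arrival = 00:32 + 6:00 = 06:32 on Jan 23.

06:32 on January 23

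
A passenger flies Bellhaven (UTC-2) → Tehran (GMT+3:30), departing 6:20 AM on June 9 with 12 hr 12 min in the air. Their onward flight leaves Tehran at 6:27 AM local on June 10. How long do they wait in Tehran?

Convert departure to UTC: 6:20 AM + 2:00 = 8:20 AM UTC on Jun 9.
Add 12 hours and 12 minutes flight time → 8:32 PM UTC.
Tehran is UTC+3:30, so local arrival = 8:32 PM + 3:30 = 12:02 AM on Jun 10.
Layover = 6:27 AM − 12:02 AM = 6 hours 25 minutes.

6 hours 25 minutes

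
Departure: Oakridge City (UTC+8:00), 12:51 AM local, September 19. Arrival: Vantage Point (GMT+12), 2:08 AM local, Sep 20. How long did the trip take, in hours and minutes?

21 hours 17 minutes

Departure in UTC: 12:51 AM − 8:00 = 4:51 PM on Sep 18.
Arrival in UTC: 2:08 AM − 12:00 = 2:08 PM on Sep 19.
Elapsed = 2:08 PM − 4:51 PM (+1 day) = 21 hours 17 minutes.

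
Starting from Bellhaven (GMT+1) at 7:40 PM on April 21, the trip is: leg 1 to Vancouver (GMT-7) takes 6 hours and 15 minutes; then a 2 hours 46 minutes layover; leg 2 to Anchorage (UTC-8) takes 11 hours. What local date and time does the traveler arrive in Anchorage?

Convert departure to UTC: 7:40 PM − 1:00 = 6:40 PM UTC on Apr 21.
Add 6 hours and 15 minutes leg 1 → 12:55 AM UTC (Apr 22).
Add 2 hours 46 minutes layover in Vancouver → 3:41 AM UTC.
Add 11 hours leg 2 → 2:41 PM UTC.
Anchorage is UTC−8:00, so local arrival = 2:41 PM − 8:00 = 6:41 AM on Apr 22.

6:41 AM on April 22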